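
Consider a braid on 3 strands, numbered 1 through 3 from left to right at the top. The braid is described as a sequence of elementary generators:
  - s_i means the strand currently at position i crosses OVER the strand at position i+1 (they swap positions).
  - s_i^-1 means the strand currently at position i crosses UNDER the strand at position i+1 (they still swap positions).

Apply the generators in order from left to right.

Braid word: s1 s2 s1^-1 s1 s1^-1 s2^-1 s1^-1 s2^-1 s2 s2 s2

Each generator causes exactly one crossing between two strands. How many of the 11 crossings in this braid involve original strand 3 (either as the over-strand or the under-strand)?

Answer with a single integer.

Answer: 9

Derivation:
Gen 1: crossing 1x2. Involves strand 3? no. Count so far: 0
Gen 2: crossing 1x3. Involves strand 3? yes. Count so far: 1
Gen 3: crossing 2x3. Involves strand 3? yes. Count so far: 2
Gen 4: crossing 3x2. Involves strand 3? yes. Count so far: 3
Gen 5: crossing 2x3. Involves strand 3? yes. Count so far: 4
Gen 6: crossing 2x1. Involves strand 3? no. Count so far: 4
Gen 7: crossing 3x1. Involves strand 3? yes. Count so far: 5
Gen 8: crossing 3x2. Involves strand 3? yes. Count so far: 6
Gen 9: crossing 2x3. Involves strand 3? yes. Count so far: 7
Gen 10: crossing 3x2. Involves strand 3? yes. Count so far: 8
Gen 11: crossing 2x3. Involves strand 3? yes. Count so far: 9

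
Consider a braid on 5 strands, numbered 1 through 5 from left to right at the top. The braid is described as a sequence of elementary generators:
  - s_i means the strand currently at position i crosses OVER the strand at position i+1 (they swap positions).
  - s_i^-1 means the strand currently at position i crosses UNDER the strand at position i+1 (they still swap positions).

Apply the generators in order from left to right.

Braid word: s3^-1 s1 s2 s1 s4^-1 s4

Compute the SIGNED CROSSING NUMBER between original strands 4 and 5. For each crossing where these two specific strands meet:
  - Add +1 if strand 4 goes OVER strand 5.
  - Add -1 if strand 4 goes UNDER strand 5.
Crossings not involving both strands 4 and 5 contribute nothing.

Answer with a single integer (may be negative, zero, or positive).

Answer: 0

Derivation:
Gen 1: crossing 3x4. Both 4&5? no. Sum: 0
Gen 2: crossing 1x2. Both 4&5? no. Sum: 0
Gen 3: crossing 1x4. Both 4&5? no. Sum: 0
Gen 4: crossing 2x4. Both 4&5? no. Sum: 0
Gen 5: crossing 3x5. Both 4&5? no. Sum: 0
Gen 6: crossing 5x3. Both 4&5? no. Sum: 0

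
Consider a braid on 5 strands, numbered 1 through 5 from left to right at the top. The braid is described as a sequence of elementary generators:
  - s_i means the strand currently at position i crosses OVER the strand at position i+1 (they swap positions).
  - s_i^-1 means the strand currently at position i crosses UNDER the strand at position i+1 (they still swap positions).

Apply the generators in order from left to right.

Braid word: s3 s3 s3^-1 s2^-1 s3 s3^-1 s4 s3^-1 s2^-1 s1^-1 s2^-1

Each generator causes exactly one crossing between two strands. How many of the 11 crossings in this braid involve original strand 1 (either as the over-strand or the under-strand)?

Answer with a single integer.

Gen 1: crossing 3x4. Involves strand 1? no. Count so far: 0
Gen 2: crossing 4x3. Involves strand 1? no. Count so far: 0
Gen 3: crossing 3x4. Involves strand 1? no. Count so far: 0
Gen 4: crossing 2x4. Involves strand 1? no. Count so far: 0
Gen 5: crossing 2x3. Involves strand 1? no. Count so far: 0
Gen 6: crossing 3x2. Involves strand 1? no. Count so far: 0
Gen 7: crossing 3x5. Involves strand 1? no. Count so far: 0
Gen 8: crossing 2x5. Involves strand 1? no. Count so far: 0
Gen 9: crossing 4x5. Involves strand 1? no. Count so far: 0
Gen 10: crossing 1x5. Involves strand 1? yes. Count so far: 1
Gen 11: crossing 1x4. Involves strand 1? yes. Count so far: 2

Answer: 2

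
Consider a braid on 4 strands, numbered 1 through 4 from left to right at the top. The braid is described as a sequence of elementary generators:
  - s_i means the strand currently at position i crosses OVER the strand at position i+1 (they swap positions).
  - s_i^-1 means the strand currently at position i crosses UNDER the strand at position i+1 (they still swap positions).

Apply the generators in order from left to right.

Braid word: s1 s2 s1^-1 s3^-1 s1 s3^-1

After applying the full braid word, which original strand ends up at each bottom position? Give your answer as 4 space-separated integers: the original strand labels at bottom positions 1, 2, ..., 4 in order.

Answer: 2 3 1 4

Derivation:
Gen 1 (s1): strand 1 crosses over strand 2. Perm now: [2 1 3 4]
Gen 2 (s2): strand 1 crosses over strand 3. Perm now: [2 3 1 4]
Gen 3 (s1^-1): strand 2 crosses under strand 3. Perm now: [3 2 1 4]
Gen 4 (s3^-1): strand 1 crosses under strand 4. Perm now: [3 2 4 1]
Gen 5 (s1): strand 3 crosses over strand 2. Perm now: [2 3 4 1]
Gen 6 (s3^-1): strand 4 crosses under strand 1. Perm now: [2 3 1 4]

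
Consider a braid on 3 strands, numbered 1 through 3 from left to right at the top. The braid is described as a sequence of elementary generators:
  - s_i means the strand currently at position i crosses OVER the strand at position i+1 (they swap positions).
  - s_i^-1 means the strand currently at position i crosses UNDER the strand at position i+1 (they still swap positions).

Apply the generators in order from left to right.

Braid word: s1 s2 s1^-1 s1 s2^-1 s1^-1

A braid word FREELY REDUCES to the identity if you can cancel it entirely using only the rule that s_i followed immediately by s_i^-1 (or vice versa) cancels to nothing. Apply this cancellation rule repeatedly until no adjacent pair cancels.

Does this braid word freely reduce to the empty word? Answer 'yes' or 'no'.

Gen 1 (s1): push. Stack: [s1]
Gen 2 (s2): push. Stack: [s1 s2]
Gen 3 (s1^-1): push. Stack: [s1 s2 s1^-1]
Gen 4 (s1): cancels prior s1^-1. Stack: [s1 s2]
Gen 5 (s2^-1): cancels prior s2. Stack: [s1]
Gen 6 (s1^-1): cancels prior s1. Stack: []
Reduced word: (empty)

Answer: yes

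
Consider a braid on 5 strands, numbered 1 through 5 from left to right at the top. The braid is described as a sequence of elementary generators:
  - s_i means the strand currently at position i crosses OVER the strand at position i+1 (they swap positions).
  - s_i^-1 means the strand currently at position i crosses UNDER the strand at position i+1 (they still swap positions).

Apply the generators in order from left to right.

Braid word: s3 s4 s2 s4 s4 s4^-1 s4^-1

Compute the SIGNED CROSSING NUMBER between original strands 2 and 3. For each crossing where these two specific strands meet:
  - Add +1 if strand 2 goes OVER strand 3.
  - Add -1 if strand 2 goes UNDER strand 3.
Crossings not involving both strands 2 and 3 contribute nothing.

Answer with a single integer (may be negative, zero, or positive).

Gen 1: crossing 3x4. Both 2&3? no. Sum: 0
Gen 2: crossing 3x5. Both 2&3? no. Sum: 0
Gen 3: crossing 2x4. Both 2&3? no. Sum: 0
Gen 4: crossing 5x3. Both 2&3? no. Sum: 0
Gen 5: crossing 3x5. Both 2&3? no. Sum: 0
Gen 6: crossing 5x3. Both 2&3? no. Sum: 0
Gen 7: crossing 3x5. Both 2&3? no. Sum: 0

Answer: 0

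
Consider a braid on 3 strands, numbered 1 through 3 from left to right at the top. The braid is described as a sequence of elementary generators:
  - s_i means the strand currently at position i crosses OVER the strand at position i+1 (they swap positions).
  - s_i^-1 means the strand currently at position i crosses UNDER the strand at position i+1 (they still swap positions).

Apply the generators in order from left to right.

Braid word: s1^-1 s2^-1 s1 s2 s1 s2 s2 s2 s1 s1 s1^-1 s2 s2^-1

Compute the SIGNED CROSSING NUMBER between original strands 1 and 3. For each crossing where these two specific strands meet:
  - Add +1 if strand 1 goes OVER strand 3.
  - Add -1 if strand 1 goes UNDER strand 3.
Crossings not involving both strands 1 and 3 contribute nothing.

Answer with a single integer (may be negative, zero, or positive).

Answer: 0

Derivation:
Gen 1: crossing 1x2. Both 1&3? no. Sum: 0
Gen 2: 1 under 3. Both 1&3? yes. Contrib: -1. Sum: -1
Gen 3: crossing 2x3. Both 1&3? no. Sum: -1
Gen 4: crossing 2x1. Both 1&3? no. Sum: -1
Gen 5: 3 over 1. Both 1&3? yes. Contrib: -1. Sum: -2
Gen 6: crossing 3x2. Both 1&3? no. Sum: -2
Gen 7: crossing 2x3. Both 1&3? no. Sum: -2
Gen 8: crossing 3x2. Both 1&3? no. Sum: -2
Gen 9: crossing 1x2. Both 1&3? no. Sum: -2
Gen 10: crossing 2x1. Both 1&3? no. Sum: -2
Gen 11: crossing 1x2. Both 1&3? no. Sum: -2
Gen 12: 1 over 3. Both 1&3? yes. Contrib: +1. Sum: -1
Gen 13: 3 under 1. Both 1&3? yes. Contrib: +1. Sum: 0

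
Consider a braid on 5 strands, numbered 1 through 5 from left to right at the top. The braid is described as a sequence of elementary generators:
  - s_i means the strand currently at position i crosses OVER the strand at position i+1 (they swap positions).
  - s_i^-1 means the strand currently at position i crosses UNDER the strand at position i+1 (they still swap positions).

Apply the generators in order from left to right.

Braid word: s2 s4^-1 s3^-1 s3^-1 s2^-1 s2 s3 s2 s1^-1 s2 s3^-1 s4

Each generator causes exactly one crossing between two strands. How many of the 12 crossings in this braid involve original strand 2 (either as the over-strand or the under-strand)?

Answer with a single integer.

Answer: 7

Derivation:
Gen 1: crossing 2x3. Involves strand 2? yes. Count so far: 1
Gen 2: crossing 4x5. Involves strand 2? no. Count so far: 1
Gen 3: crossing 2x5. Involves strand 2? yes. Count so far: 2
Gen 4: crossing 5x2. Involves strand 2? yes. Count so far: 3
Gen 5: crossing 3x2. Involves strand 2? yes. Count so far: 4
Gen 6: crossing 2x3. Involves strand 2? yes. Count so far: 5
Gen 7: crossing 2x5. Involves strand 2? yes. Count so far: 6
Gen 8: crossing 3x5. Involves strand 2? no. Count so far: 6
Gen 9: crossing 1x5. Involves strand 2? no. Count so far: 6
Gen 10: crossing 1x3. Involves strand 2? no. Count so far: 6
Gen 11: crossing 1x2. Involves strand 2? yes. Count so far: 7
Gen 12: crossing 1x4. Involves strand 2? no. Count so far: 7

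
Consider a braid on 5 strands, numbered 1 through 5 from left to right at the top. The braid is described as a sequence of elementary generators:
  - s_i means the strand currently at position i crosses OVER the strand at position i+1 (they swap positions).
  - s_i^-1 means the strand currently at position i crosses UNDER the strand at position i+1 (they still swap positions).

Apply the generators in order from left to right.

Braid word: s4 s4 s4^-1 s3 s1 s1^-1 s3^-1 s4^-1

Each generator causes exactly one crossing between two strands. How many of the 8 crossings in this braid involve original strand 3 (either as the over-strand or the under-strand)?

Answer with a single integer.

Gen 1: crossing 4x5. Involves strand 3? no. Count so far: 0
Gen 2: crossing 5x4. Involves strand 3? no. Count so far: 0
Gen 3: crossing 4x5. Involves strand 3? no. Count so far: 0
Gen 4: crossing 3x5. Involves strand 3? yes. Count so far: 1
Gen 5: crossing 1x2. Involves strand 3? no. Count so far: 1
Gen 6: crossing 2x1. Involves strand 3? no. Count so far: 1
Gen 7: crossing 5x3. Involves strand 3? yes. Count so far: 2
Gen 8: crossing 5x4. Involves strand 3? no. Count so far: 2

Answer: 2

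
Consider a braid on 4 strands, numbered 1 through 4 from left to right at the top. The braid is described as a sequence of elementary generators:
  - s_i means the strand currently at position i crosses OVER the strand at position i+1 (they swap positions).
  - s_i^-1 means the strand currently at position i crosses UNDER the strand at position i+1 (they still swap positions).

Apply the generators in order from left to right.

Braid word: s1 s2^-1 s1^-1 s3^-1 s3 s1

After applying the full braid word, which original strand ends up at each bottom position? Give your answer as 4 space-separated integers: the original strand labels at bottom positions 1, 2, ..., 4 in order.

Gen 1 (s1): strand 1 crosses over strand 2. Perm now: [2 1 3 4]
Gen 2 (s2^-1): strand 1 crosses under strand 3. Perm now: [2 3 1 4]
Gen 3 (s1^-1): strand 2 crosses under strand 3. Perm now: [3 2 1 4]
Gen 4 (s3^-1): strand 1 crosses under strand 4. Perm now: [3 2 4 1]
Gen 5 (s3): strand 4 crosses over strand 1. Perm now: [3 2 1 4]
Gen 6 (s1): strand 3 crosses over strand 2. Perm now: [2 3 1 4]

Answer: 2 3 1 4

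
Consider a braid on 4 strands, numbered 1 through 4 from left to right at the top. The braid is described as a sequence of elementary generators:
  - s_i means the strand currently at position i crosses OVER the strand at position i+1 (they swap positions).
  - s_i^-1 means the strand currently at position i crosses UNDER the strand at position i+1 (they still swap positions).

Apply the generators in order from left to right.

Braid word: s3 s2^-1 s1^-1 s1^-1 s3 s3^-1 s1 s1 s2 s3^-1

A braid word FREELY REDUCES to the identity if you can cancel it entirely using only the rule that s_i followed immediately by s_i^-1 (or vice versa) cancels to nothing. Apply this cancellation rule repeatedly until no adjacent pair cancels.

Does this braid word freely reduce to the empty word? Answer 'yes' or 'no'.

Gen 1 (s3): push. Stack: [s3]
Gen 2 (s2^-1): push. Stack: [s3 s2^-1]
Gen 3 (s1^-1): push. Stack: [s3 s2^-1 s1^-1]
Gen 4 (s1^-1): push. Stack: [s3 s2^-1 s1^-1 s1^-1]
Gen 5 (s3): push. Stack: [s3 s2^-1 s1^-1 s1^-1 s3]
Gen 6 (s3^-1): cancels prior s3. Stack: [s3 s2^-1 s1^-1 s1^-1]
Gen 7 (s1): cancels prior s1^-1. Stack: [s3 s2^-1 s1^-1]
Gen 8 (s1): cancels prior s1^-1. Stack: [s3 s2^-1]
Gen 9 (s2): cancels prior s2^-1. Stack: [s3]
Gen 10 (s3^-1): cancels prior s3. Stack: []
Reduced word: (empty)

Answer: yes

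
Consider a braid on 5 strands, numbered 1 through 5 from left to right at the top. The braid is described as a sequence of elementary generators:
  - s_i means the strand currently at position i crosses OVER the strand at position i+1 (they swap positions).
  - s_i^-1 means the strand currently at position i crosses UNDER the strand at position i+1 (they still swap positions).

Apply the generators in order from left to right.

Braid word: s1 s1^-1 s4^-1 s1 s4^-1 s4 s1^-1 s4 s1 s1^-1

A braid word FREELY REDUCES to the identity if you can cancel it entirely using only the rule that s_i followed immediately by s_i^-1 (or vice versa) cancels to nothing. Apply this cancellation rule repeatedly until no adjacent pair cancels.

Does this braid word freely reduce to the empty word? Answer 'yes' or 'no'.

Gen 1 (s1): push. Stack: [s1]
Gen 2 (s1^-1): cancels prior s1. Stack: []
Gen 3 (s4^-1): push. Stack: [s4^-1]
Gen 4 (s1): push. Stack: [s4^-1 s1]
Gen 5 (s4^-1): push. Stack: [s4^-1 s1 s4^-1]
Gen 6 (s4): cancels prior s4^-1. Stack: [s4^-1 s1]
Gen 7 (s1^-1): cancels prior s1. Stack: [s4^-1]
Gen 8 (s4): cancels prior s4^-1. Stack: []
Gen 9 (s1): push. Stack: [s1]
Gen 10 (s1^-1): cancels prior s1. Stack: []
Reduced word: (empty)

Answer: yes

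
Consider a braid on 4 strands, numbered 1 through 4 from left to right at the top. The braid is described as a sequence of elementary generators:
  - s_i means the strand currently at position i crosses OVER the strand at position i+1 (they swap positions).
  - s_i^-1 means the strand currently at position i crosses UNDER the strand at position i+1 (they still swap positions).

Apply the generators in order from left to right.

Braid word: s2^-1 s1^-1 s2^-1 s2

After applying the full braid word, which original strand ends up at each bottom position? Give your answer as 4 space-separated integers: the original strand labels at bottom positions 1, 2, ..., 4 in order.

Answer: 3 1 2 4

Derivation:
Gen 1 (s2^-1): strand 2 crosses under strand 3. Perm now: [1 3 2 4]
Gen 2 (s1^-1): strand 1 crosses under strand 3. Perm now: [3 1 2 4]
Gen 3 (s2^-1): strand 1 crosses under strand 2. Perm now: [3 2 1 4]
Gen 4 (s2): strand 2 crosses over strand 1. Perm now: [3 1 2 4]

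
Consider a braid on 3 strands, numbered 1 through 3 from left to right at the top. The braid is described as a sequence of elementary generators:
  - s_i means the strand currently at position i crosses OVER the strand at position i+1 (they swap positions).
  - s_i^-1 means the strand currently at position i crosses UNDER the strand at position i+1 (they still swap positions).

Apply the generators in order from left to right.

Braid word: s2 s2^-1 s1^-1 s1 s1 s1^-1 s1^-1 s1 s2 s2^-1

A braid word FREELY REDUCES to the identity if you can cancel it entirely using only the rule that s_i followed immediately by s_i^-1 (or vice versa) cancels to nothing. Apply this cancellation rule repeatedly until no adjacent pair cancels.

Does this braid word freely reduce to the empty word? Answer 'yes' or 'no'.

Answer: yes

Derivation:
Gen 1 (s2): push. Stack: [s2]
Gen 2 (s2^-1): cancels prior s2. Stack: []
Gen 3 (s1^-1): push. Stack: [s1^-1]
Gen 4 (s1): cancels prior s1^-1. Stack: []
Gen 5 (s1): push. Stack: [s1]
Gen 6 (s1^-1): cancels prior s1. Stack: []
Gen 7 (s1^-1): push. Stack: [s1^-1]
Gen 8 (s1): cancels prior s1^-1. Stack: []
Gen 9 (s2): push. Stack: [s2]
Gen 10 (s2^-1): cancels prior s2. Stack: []
Reduced word: (empty)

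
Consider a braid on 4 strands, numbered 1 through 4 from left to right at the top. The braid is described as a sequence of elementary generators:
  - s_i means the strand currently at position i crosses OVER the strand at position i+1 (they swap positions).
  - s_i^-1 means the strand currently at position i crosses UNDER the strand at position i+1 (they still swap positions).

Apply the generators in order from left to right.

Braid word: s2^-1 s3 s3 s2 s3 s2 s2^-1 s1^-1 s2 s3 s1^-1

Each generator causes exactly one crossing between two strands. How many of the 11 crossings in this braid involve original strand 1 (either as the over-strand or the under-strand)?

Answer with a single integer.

Answer: 3

Derivation:
Gen 1: crossing 2x3. Involves strand 1? no. Count so far: 0
Gen 2: crossing 2x4. Involves strand 1? no. Count so far: 0
Gen 3: crossing 4x2. Involves strand 1? no. Count so far: 0
Gen 4: crossing 3x2. Involves strand 1? no. Count so far: 0
Gen 5: crossing 3x4. Involves strand 1? no. Count so far: 0
Gen 6: crossing 2x4. Involves strand 1? no. Count so far: 0
Gen 7: crossing 4x2. Involves strand 1? no. Count so far: 0
Gen 8: crossing 1x2. Involves strand 1? yes. Count so far: 1
Gen 9: crossing 1x4. Involves strand 1? yes. Count so far: 2
Gen 10: crossing 1x3. Involves strand 1? yes. Count so far: 3
Gen 11: crossing 2x4. Involves strand 1? no. Count so far: 3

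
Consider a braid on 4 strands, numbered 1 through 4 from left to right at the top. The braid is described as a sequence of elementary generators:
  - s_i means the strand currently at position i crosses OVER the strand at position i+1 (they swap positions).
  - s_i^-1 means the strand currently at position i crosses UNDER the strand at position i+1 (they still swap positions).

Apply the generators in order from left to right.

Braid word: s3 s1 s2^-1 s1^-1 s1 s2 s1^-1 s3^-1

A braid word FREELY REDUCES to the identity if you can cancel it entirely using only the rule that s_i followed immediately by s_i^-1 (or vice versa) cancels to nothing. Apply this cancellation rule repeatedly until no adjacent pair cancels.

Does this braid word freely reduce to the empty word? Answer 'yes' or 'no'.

Answer: yes

Derivation:
Gen 1 (s3): push. Stack: [s3]
Gen 2 (s1): push. Stack: [s3 s1]
Gen 3 (s2^-1): push. Stack: [s3 s1 s2^-1]
Gen 4 (s1^-1): push. Stack: [s3 s1 s2^-1 s1^-1]
Gen 5 (s1): cancels prior s1^-1. Stack: [s3 s1 s2^-1]
Gen 6 (s2): cancels prior s2^-1. Stack: [s3 s1]
Gen 7 (s1^-1): cancels prior s1. Stack: [s3]
Gen 8 (s3^-1): cancels prior s3. Stack: []
Reduced word: (empty)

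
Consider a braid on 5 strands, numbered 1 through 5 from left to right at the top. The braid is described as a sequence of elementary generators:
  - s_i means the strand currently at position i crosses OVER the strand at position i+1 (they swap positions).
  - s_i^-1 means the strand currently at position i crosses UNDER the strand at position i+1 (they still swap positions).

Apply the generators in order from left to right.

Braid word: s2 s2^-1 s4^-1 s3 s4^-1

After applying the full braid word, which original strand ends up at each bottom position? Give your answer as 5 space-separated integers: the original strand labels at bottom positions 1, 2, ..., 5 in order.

Gen 1 (s2): strand 2 crosses over strand 3. Perm now: [1 3 2 4 5]
Gen 2 (s2^-1): strand 3 crosses under strand 2. Perm now: [1 2 3 4 5]
Gen 3 (s4^-1): strand 4 crosses under strand 5. Perm now: [1 2 3 5 4]
Gen 4 (s3): strand 3 crosses over strand 5. Perm now: [1 2 5 3 4]
Gen 5 (s4^-1): strand 3 crosses under strand 4. Perm now: [1 2 5 4 3]

Answer: 1 2 5 4 3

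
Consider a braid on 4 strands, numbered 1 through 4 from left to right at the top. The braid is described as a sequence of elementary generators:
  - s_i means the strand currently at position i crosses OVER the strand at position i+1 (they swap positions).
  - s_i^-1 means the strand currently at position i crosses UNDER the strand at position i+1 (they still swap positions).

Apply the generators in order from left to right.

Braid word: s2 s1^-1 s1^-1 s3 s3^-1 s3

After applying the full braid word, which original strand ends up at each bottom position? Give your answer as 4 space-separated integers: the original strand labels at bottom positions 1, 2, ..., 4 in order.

Answer: 1 3 4 2

Derivation:
Gen 1 (s2): strand 2 crosses over strand 3. Perm now: [1 3 2 4]
Gen 2 (s1^-1): strand 1 crosses under strand 3. Perm now: [3 1 2 4]
Gen 3 (s1^-1): strand 3 crosses under strand 1. Perm now: [1 3 2 4]
Gen 4 (s3): strand 2 crosses over strand 4. Perm now: [1 3 4 2]
Gen 5 (s3^-1): strand 4 crosses under strand 2. Perm now: [1 3 2 4]
Gen 6 (s3): strand 2 crosses over strand 4. Perm now: [1 3 4 2]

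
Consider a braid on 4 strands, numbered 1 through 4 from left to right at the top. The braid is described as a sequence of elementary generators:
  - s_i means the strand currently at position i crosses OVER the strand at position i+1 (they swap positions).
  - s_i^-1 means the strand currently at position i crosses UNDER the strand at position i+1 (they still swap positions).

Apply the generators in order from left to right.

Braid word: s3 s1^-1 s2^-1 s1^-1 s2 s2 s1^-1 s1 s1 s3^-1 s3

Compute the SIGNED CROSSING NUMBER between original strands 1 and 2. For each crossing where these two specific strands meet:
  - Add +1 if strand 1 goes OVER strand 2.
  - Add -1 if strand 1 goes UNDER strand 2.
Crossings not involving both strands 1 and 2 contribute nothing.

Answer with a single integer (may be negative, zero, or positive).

Gen 1: crossing 3x4. Both 1&2? no. Sum: 0
Gen 2: 1 under 2. Both 1&2? yes. Contrib: -1. Sum: -1
Gen 3: crossing 1x4. Both 1&2? no. Sum: -1
Gen 4: crossing 2x4. Both 1&2? no. Sum: -1
Gen 5: 2 over 1. Both 1&2? yes. Contrib: -1. Sum: -2
Gen 6: 1 over 2. Both 1&2? yes. Contrib: +1. Sum: -1
Gen 7: crossing 4x2. Both 1&2? no. Sum: -1
Gen 8: crossing 2x4. Both 1&2? no. Sum: -1
Gen 9: crossing 4x2. Both 1&2? no. Sum: -1
Gen 10: crossing 1x3. Both 1&2? no. Sum: -1
Gen 11: crossing 3x1. Both 1&2? no. Sum: -1

Answer: -1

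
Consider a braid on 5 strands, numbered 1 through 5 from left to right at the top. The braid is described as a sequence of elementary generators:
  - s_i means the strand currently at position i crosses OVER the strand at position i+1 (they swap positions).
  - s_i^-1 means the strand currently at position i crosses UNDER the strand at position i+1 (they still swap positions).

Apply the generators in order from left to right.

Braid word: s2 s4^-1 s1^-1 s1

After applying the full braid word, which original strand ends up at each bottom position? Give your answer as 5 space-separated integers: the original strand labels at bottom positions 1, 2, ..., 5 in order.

Gen 1 (s2): strand 2 crosses over strand 3. Perm now: [1 3 2 4 5]
Gen 2 (s4^-1): strand 4 crosses under strand 5. Perm now: [1 3 2 5 4]
Gen 3 (s1^-1): strand 1 crosses under strand 3. Perm now: [3 1 2 5 4]
Gen 4 (s1): strand 3 crosses over strand 1. Perm now: [1 3 2 5 4]

Answer: 1 3 2 5 4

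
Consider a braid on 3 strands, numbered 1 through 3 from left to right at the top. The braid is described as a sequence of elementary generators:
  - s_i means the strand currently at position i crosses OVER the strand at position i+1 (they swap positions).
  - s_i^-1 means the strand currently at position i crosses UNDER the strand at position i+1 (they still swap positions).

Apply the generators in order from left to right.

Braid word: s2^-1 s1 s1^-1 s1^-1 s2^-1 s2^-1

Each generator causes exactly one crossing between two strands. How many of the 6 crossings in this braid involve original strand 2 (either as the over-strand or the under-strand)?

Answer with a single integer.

Answer: 3

Derivation:
Gen 1: crossing 2x3. Involves strand 2? yes. Count so far: 1
Gen 2: crossing 1x3. Involves strand 2? no. Count so far: 1
Gen 3: crossing 3x1. Involves strand 2? no. Count so far: 1
Gen 4: crossing 1x3. Involves strand 2? no. Count so far: 1
Gen 5: crossing 1x2. Involves strand 2? yes. Count so far: 2
Gen 6: crossing 2x1. Involves strand 2? yes. Count so far: 3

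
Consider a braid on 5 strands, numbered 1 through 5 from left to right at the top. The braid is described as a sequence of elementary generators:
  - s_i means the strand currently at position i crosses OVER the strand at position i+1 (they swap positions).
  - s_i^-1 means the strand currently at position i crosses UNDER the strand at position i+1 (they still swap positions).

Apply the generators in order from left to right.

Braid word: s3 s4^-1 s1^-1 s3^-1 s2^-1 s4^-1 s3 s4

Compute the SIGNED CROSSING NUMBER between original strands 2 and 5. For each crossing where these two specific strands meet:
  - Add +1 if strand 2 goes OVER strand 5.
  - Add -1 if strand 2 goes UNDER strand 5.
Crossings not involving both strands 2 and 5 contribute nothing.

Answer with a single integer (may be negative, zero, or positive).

Gen 1: crossing 3x4. Both 2&5? no. Sum: 0
Gen 2: crossing 3x5. Both 2&5? no. Sum: 0
Gen 3: crossing 1x2. Both 2&5? no. Sum: 0
Gen 4: crossing 4x5. Both 2&5? no. Sum: 0
Gen 5: crossing 1x5. Both 2&5? no. Sum: 0
Gen 6: crossing 4x3. Both 2&5? no. Sum: 0
Gen 7: crossing 1x3. Both 2&5? no. Sum: 0
Gen 8: crossing 1x4. Both 2&5? no. Sum: 0

Answer: 0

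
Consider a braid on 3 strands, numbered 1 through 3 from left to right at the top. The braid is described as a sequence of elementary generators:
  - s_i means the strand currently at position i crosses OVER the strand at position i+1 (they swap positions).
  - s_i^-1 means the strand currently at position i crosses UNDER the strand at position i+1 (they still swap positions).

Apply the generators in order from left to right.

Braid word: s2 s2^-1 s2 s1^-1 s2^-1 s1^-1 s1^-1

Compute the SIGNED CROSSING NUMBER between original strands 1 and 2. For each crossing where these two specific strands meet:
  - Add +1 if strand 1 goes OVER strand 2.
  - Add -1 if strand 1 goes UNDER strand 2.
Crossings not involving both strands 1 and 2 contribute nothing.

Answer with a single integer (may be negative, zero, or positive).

Gen 1: crossing 2x3. Both 1&2? no. Sum: 0
Gen 2: crossing 3x2. Both 1&2? no. Sum: 0
Gen 3: crossing 2x3. Both 1&2? no. Sum: 0
Gen 4: crossing 1x3. Both 1&2? no. Sum: 0
Gen 5: 1 under 2. Both 1&2? yes. Contrib: -1. Sum: -1
Gen 6: crossing 3x2. Both 1&2? no. Sum: -1
Gen 7: crossing 2x3. Both 1&2? no. Sum: -1

Answer: -1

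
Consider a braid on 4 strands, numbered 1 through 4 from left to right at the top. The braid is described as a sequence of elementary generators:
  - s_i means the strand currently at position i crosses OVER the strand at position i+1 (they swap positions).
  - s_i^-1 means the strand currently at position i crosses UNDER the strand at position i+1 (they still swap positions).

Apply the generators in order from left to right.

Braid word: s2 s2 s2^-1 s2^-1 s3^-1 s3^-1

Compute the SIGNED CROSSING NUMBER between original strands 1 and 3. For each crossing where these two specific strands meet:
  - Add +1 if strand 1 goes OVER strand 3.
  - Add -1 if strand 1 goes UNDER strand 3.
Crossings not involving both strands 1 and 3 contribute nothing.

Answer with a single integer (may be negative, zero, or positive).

Answer: 0

Derivation:
Gen 1: crossing 2x3. Both 1&3? no. Sum: 0
Gen 2: crossing 3x2. Both 1&3? no. Sum: 0
Gen 3: crossing 2x3. Both 1&3? no. Sum: 0
Gen 4: crossing 3x2. Both 1&3? no. Sum: 0
Gen 5: crossing 3x4. Both 1&3? no. Sum: 0
Gen 6: crossing 4x3. Both 1&3? no. Sum: 0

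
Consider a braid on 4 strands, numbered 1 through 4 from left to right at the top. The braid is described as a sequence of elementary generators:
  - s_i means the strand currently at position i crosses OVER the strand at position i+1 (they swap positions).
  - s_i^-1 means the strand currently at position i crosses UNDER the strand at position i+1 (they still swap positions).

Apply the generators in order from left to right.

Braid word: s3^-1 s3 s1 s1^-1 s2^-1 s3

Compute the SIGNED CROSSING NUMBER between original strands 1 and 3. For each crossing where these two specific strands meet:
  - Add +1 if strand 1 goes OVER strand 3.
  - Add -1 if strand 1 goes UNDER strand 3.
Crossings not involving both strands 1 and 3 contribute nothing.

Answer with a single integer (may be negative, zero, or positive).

Gen 1: crossing 3x4. Both 1&3? no. Sum: 0
Gen 2: crossing 4x3. Both 1&3? no. Sum: 0
Gen 3: crossing 1x2. Both 1&3? no. Sum: 0
Gen 4: crossing 2x1. Both 1&3? no. Sum: 0
Gen 5: crossing 2x3. Both 1&3? no. Sum: 0
Gen 6: crossing 2x4. Both 1&3? no. Sum: 0

Answer: 0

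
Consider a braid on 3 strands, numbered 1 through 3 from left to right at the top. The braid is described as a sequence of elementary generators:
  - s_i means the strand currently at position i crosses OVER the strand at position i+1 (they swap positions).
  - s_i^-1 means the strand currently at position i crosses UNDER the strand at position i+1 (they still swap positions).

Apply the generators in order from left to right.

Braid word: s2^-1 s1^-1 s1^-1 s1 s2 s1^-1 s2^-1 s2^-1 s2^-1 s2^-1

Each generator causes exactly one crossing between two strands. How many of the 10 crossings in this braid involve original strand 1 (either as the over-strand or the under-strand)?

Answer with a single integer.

Gen 1: crossing 2x3. Involves strand 1? no. Count so far: 0
Gen 2: crossing 1x3. Involves strand 1? yes. Count so far: 1
Gen 3: crossing 3x1. Involves strand 1? yes. Count so far: 2
Gen 4: crossing 1x3. Involves strand 1? yes. Count so far: 3
Gen 5: crossing 1x2. Involves strand 1? yes. Count so far: 4
Gen 6: crossing 3x2. Involves strand 1? no. Count so far: 4
Gen 7: crossing 3x1. Involves strand 1? yes. Count so far: 5
Gen 8: crossing 1x3. Involves strand 1? yes. Count so far: 6
Gen 9: crossing 3x1. Involves strand 1? yes. Count so far: 7
Gen 10: crossing 1x3. Involves strand 1? yes. Count so far: 8

Answer: 8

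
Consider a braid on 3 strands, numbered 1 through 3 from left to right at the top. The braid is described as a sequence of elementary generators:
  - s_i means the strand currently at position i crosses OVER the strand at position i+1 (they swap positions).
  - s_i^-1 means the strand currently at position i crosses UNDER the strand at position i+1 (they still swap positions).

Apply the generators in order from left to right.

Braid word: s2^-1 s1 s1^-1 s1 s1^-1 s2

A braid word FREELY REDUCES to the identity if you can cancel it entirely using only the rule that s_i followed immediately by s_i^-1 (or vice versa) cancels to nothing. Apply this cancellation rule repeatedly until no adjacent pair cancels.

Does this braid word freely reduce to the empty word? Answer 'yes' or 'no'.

Gen 1 (s2^-1): push. Stack: [s2^-1]
Gen 2 (s1): push. Stack: [s2^-1 s1]
Gen 3 (s1^-1): cancels prior s1. Stack: [s2^-1]
Gen 4 (s1): push. Stack: [s2^-1 s1]
Gen 5 (s1^-1): cancels prior s1. Stack: [s2^-1]
Gen 6 (s2): cancels prior s2^-1. Stack: []
Reduced word: (empty)

Answer: yes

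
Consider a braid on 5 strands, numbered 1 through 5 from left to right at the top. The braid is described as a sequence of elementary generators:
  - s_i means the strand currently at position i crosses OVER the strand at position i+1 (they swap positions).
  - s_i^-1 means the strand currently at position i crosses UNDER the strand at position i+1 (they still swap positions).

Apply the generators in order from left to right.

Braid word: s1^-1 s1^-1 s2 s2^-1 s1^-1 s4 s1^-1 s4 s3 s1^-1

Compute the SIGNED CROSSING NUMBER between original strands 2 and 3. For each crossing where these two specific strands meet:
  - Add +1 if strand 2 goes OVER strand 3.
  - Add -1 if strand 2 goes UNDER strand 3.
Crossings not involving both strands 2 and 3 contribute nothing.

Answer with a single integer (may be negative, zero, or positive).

Answer: 2

Derivation:
Gen 1: crossing 1x2. Both 2&3? no. Sum: 0
Gen 2: crossing 2x1. Both 2&3? no. Sum: 0
Gen 3: 2 over 3. Both 2&3? yes. Contrib: +1. Sum: 1
Gen 4: 3 under 2. Both 2&3? yes. Contrib: +1. Sum: 2
Gen 5: crossing 1x2. Both 2&3? no. Sum: 2
Gen 6: crossing 4x5. Both 2&3? no. Sum: 2
Gen 7: crossing 2x1. Both 2&3? no. Sum: 2
Gen 8: crossing 5x4. Both 2&3? no. Sum: 2
Gen 9: crossing 3x4. Both 2&3? no. Sum: 2
Gen 10: crossing 1x2. Both 2&3? no. Sum: 2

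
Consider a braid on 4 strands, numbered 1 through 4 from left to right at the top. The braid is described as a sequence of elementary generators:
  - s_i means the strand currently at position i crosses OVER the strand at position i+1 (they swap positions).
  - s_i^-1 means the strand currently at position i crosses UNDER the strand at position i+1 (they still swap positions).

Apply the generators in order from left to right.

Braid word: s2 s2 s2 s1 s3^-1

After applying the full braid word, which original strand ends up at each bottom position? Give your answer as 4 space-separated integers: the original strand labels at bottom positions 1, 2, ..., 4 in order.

Gen 1 (s2): strand 2 crosses over strand 3. Perm now: [1 3 2 4]
Gen 2 (s2): strand 3 crosses over strand 2. Perm now: [1 2 3 4]
Gen 3 (s2): strand 2 crosses over strand 3. Perm now: [1 3 2 4]
Gen 4 (s1): strand 1 crosses over strand 3. Perm now: [3 1 2 4]
Gen 5 (s3^-1): strand 2 crosses under strand 4. Perm now: [3 1 4 2]

Answer: 3 1 4 2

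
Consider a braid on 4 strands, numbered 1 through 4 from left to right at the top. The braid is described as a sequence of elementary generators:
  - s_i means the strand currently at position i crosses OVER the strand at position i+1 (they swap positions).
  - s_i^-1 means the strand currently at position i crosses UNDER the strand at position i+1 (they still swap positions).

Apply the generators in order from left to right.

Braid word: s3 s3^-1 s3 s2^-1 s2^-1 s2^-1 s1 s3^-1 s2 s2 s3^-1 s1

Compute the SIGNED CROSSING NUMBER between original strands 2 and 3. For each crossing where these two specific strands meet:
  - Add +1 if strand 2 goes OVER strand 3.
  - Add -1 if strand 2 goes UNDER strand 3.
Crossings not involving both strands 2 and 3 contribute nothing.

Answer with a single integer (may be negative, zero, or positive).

Gen 1: crossing 3x4. Both 2&3? no. Sum: 0
Gen 2: crossing 4x3. Both 2&3? no. Sum: 0
Gen 3: crossing 3x4. Both 2&3? no. Sum: 0
Gen 4: crossing 2x4. Both 2&3? no. Sum: 0
Gen 5: crossing 4x2. Both 2&3? no. Sum: 0
Gen 6: crossing 2x4. Both 2&3? no. Sum: 0
Gen 7: crossing 1x4. Both 2&3? no. Sum: 0
Gen 8: 2 under 3. Both 2&3? yes. Contrib: -1. Sum: -1
Gen 9: crossing 1x3. Both 2&3? no. Sum: -1
Gen 10: crossing 3x1. Both 2&3? no. Sum: -1
Gen 11: 3 under 2. Both 2&3? yes. Contrib: +1. Sum: 0
Gen 12: crossing 4x1. Both 2&3? no. Sum: 0

Answer: 0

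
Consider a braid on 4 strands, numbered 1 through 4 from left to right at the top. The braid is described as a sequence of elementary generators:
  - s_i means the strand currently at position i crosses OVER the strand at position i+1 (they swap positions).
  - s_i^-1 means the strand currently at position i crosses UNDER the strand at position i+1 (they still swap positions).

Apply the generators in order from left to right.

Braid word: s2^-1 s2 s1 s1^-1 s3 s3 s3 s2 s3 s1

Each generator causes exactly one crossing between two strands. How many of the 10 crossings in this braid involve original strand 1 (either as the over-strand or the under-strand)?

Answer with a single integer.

Answer: 3

Derivation:
Gen 1: crossing 2x3. Involves strand 1? no. Count so far: 0
Gen 2: crossing 3x2. Involves strand 1? no. Count so far: 0
Gen 3: crossing 1x2. Involves strand 1? yes. Count so far: 1
Gen 4: crossing 2x1. Involves strand 1? yes. Count so far: 2
Gen 5: crossing 3x4. Involves strand 1? no. Count so far: 2
Gen 6: crossing 4x3. Involves strand 1? no. Count so far: 2
Gen 7: crossing 3x4. Involves strand 1? no. Count so far: 2
Gen 8: crossing 2x4. Involves strand 1? no. Count so far: 2
Gen 9: crossing 2x3. Involves strand 1? no. Count so far: 2
Gen 10: crossing 1x4. Involves strand 1? yes. Count so far: 3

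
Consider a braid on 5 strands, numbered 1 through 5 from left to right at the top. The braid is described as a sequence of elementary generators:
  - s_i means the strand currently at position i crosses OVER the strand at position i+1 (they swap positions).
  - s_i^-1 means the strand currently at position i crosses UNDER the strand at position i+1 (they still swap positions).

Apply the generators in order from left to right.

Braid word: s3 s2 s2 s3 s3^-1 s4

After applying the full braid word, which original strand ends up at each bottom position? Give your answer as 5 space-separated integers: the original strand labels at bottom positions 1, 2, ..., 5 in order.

Answer: 1 2 4 5 3

Derivation:
Gen 1 (s3): strand 3 crosses over strand 4. Perm now: [1 2 4 3 5]
Gen 2 (s2): strand 2 crosses over strand 4. Perm now: [1 4 2 3 5]
Gen 3 (s2): strand 4 crosses over strand 2. Perm now: [1 2 4 3 5]
Gen 4 (s3): strand 4 crosses over strand 3. Perm now: [1 2 3 4 5]
Gen 5 (s3^-1): strand 3 crosses under strand 4. Perm now: [1 2 4 3 5]
Gen 6 (s4): strand 3 crosses over strand 5. Perm now: [1 2 4 5 3]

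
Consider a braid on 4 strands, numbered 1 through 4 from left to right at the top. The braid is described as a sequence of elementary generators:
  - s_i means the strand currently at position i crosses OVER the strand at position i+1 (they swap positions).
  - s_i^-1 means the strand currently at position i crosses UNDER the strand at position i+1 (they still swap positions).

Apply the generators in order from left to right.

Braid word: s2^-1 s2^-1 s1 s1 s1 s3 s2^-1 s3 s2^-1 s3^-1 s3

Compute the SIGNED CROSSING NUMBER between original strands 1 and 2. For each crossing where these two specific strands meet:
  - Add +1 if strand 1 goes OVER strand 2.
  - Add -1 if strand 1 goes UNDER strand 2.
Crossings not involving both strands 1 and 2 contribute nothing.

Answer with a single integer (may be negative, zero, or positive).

Gen 1: crossing 2x3. Both 1&2? no. Sum: 0
Gen 2: crossing 3x2. Both 1&2? no. Sum: 0
Gen 3: 1 over 2. Both 1&2? yes. Contrib: +1. Sum: 1
Gen 4: 2 over 1. Both 1&2? yes. Contrib: -1. Sum: 0
Gen 5: 1 over 2. Both 1&2? yes. Contrib: +1. Sum: 1
Gen 6: crossing 3x4. Both 1&2? no. Sum: 1
Gen 7: crossing 1x4. Both 1&2? no. Sum: 1
Gen 8: crossing 1x3. Both 1&2? no. Sum: 1
Gen 9: crossing 4x3. Both 1&2? no. Sum: 1
Gen 10: crossing 4x1. Both 1&2? no. Sum: 1
Gen 11: crossing 1x4. Both 1&2? no. Sum: 1

Answer: 1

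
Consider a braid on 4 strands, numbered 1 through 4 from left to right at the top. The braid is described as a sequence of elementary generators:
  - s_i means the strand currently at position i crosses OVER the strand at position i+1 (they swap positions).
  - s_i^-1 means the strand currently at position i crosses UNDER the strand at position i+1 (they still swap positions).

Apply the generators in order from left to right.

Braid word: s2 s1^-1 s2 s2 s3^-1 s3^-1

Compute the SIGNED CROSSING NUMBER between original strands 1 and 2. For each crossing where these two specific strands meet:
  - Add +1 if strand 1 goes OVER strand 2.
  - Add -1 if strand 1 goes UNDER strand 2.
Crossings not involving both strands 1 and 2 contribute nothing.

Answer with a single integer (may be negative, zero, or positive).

Answer: 0

Derivation:
Gen 1: crossing 2x3. Both 1&2? no. Sum: 0
Gen 2: crossing 1x3. Both 1&2? no. Sum: 0
Gen 3: 1 over 2. Both 1&2? yes. Contrib: +1. Sum: 1
Gen 4: 2 over 1. Both 1&2? yes. Contrib: -1. Sum: 0
Gen 5: crossing 2x4. Both 1&2? no. Sum: 0
Gen 6: crossing 4x2. Both 1&2? no. Sum: 0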